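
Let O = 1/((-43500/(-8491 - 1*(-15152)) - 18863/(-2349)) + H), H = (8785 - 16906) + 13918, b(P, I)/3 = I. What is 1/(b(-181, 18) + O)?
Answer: 90727321076/4899290984793 ≈ 0.018518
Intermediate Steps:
b(P, I) = 3*I
H = 5797 (H = -8121 + 13918 = 5797)
O = 15646689/90727321076 (O = 1/((-43500/(-8491 - 1*(-15152)) - 18863/(-2349)) + 5797) = 1/((-43500/(-8491 + 15152) - 18863*(-1/2349)) + 5797) = 1/((-43500/6661 + 18863/2349) + 5797) = 1/(23464943/15646689 + 5797) = 1/(90727321076/15646689) = 15646689/90727321076 ≈ 0.00017246)
1/(b(-181, 18) + O) = 1/(3*18 + 15646689/90727321076) = 1/(54 + 15646689/90727321076) = 1/(4899290984793/90727321076) = 90727321076/4899290984793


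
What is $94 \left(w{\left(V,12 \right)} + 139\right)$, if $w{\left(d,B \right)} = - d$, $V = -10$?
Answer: $14006$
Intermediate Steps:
$94 \left(w{\left(V,12 \right)} + 139\right) = 94 \left(\left(-1\right) \left(-10\right) + 139\right) = 94 \left(10 + 139\right) = 94 \cdot 149 = 14006$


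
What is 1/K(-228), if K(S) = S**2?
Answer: 1/51984 ≈ 1.9237e-5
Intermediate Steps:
1/K(-228) = 1/((-228)**2) = 1/51984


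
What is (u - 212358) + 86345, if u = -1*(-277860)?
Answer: 151847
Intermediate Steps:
u = 277860
(u - 212358) + 86345 = (277860 - 212358) + 86345 = 65502 + 86345 = 151847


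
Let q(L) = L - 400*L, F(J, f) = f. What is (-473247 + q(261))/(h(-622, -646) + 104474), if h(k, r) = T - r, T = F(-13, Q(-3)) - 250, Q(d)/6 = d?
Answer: -288693/52426 ≈ -5.5067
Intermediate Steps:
Q(d) = 6*d
T = -268 (T = 6*(-3) - 250 = -18 - 250 = -268)
q(L) = -399*L
h(k, r) = -268 - r
(-473247 + q(261))/(h(-622, -646) + 104474) = (-473247 - 399*261)/((-268 - 1*(-646)) + 104474) = (-473247 - 104139)/((-268 + 646) + 104474) = -577386/(378 + 104474) = -577386/104852 = -577386*1/104852 = -288693/52426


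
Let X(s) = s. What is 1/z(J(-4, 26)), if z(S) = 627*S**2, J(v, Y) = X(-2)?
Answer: 1/2508 ≈ 0.00039872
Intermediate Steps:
J(v, Y) = -2
1/z(J(-4, 26)) = 1/(627*(-2)**2) = 1/(627*4) = 1/2508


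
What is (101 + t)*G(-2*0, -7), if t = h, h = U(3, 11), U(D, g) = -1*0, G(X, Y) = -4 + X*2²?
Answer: -404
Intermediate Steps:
G(X, Y) = -4 + 4*X (G(X, Y) = -4 + X*4 = -4 + 4*X)
U(D, g) = 0
h = 0
t = 0
(101 + t)*G(-2*0, -7) = (101 + 0)*(-4 + 4*(-2*0)) = 101*(-4 + 4*0) = 101*(-4 + 0) = 101*(-4) = -404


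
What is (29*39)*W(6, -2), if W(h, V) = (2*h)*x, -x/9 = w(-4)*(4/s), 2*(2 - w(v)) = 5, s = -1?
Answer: -244296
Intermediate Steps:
w(v) = -½ (w(v) = 2 - ½*5 = 2 - 5/2 = -½)
x = -18 (x = -(-9)*4/(-1)/2 = -(-9)*4*(-1)/2 = -(-9)*(-4)/2 = -9*2 = -18)
W(h, V) = -36*h (W(h, V) = (2*h)*(-18) = -36*h)
(29*39)*W(6, -2) = (29*39)*(-36*6) = 1131*(-216) = -244296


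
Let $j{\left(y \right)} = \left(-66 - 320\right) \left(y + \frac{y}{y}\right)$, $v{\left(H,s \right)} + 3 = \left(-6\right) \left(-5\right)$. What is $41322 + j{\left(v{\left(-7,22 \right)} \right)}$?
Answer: $30514$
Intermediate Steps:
$v{\left(H,s \right)} = 27$ ($v{\left(H,s \right)} = -3 - -30 = -3 + 30 = 27$)
$j{\left(y \right)} = -386 - 386 y$ ($j{\left(y \right)} = - 386 \left(y + 1\right) = - 386 \left(1 + y\right) = -386 - 386 y$)
$41322 + j{\left(v{\left(-7,22 \right)} \right)} = 41322 - 10808 = 30514$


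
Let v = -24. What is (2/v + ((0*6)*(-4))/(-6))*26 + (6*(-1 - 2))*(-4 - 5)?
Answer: 959/6 ≈ 159.83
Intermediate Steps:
(2/v + ((0*6)*(-4))/(-6))*26 + (6*(-1 - 2))*(-4 - 5) = (2/(-24) + ((0*6)*(-4))/(-6))*26 + (6*(-1 - 2))*(-4 - 5) = (2*(-1/24) + (0*(-4))*(-⅙))*26 + (6*(-3))*(-9) = (-1/12 + 0*(-⅙))*26 - 18*(-9) = (-1/12 + 0)*26 + 162 = -1/12*26 + 162 = -13/6 + 162 = 959/6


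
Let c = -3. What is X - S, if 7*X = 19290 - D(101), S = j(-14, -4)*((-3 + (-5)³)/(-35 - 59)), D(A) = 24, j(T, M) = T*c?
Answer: 886686/329 ≈ 2695.1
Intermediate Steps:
j(T, M) = -3*T (j(T, M) = T*(-3) = -3*T)
S = 2688/47 (S = (-3*(-14))*((-3 + (-5)³)/(-35 - 59)) = 42*((-3 - 125)/(-94)) = 42*(-128*(-1/94)) = 42*(64/47) = 2688/47 ≈ 57.191)
X = 19266/7 (X = (19290 - 1*24)/7 = (19290 - 24)/7 = (⅐)*19266 = 19266/7 ≈ 2752.3)
X - S = 19266/7 - 1*2688/47 = 19266/7 - 2688/47 = 886686/329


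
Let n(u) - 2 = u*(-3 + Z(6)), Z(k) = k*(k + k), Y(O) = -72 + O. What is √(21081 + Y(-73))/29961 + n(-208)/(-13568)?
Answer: 7175/6784 + 2*√5234/29961 ≈ 1.0625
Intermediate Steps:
Z(k) = 2*k² (Z(k) = k*(2*k) = 2*k²)
n(u) = 2 + 69*u (n(u) = 2 + u*(-3 + 2*6²) = 2 + u*(-3 + 2*36) = 2 + u*(-3 + 72) = 2 + u*69 = 2 + 69*u)
√(21081 + Y(-73))/29961 + n(-208)/(-13568) = √(21081 + (-72 - 73))/29961 + (2 + 69*(-208))/(-13568) = √(21081 - 145)*(1/29961) + (2 - 14352)*(-1/13568) = √20936*(1/29961) - 14350*(-1/13568) = (2*√5234)*(1/29961) + 7175/6784 = 2*√5234/29961 + 7175/6784 = 7175/6784 + 2*√5234/29961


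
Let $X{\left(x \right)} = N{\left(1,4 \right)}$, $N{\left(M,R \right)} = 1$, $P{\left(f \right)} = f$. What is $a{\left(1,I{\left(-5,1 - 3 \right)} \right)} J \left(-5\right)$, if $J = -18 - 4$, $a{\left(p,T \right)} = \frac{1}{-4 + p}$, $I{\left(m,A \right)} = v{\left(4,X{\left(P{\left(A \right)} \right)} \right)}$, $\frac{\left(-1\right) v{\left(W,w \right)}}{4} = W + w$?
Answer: $- \frac{110}{3} \approx -36.667$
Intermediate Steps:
$X{\left(x \right)} = 1$
$v{\left(W,w \right)} = - 4 W - 4 w$ ($v{\left(W,w \right)} = - 4 \left(W + w\right) = - 4 W - 4 w$)
$I{\left(m,A \right)} = -20$ ($I{\left(m,A \right)} = \left(-4\right) 4 - 4 = -16 - 4 = -20$)
$J = -22$
$a{\left(1,I{\left(-5,1 - 3 \right)} \right)} J \left(-5\right) = \frac{1}{-4 + 1} \left(-22\right) \left(-5\right) = \frac{1}{-3} \left(-22\right) \left(-5\right) = \left(- \frac{1}{3}\right) \left(-22\right) \left(-5\right) = \frac{22}{3} \left(-5\right) = - \frac{110}{3}$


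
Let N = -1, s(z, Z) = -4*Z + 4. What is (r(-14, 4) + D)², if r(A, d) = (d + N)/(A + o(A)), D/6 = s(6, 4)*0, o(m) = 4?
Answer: 9/100 ≈ 0.090000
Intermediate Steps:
s(z, Z) = 4 - 4*Z
D = 0 (D = 6*((4 - 4*4)*0) = 6*((4 - 16)*0) = 6*(-12*0) = 6*0 = 0)
r(A, d) = (-1 + d)/(4 + A) (r(A, d) = (d - 1)/(A + 4) = (-1 + d)/(4 + A))
(r(-14, 4) + D)² = ((-1 + 4)/(4 - 14) + 0)² = (3/(-10) + 0)² = (-⅒*3 + 0)² = (-3/10 + 0)² = (-3/10)² = 9/100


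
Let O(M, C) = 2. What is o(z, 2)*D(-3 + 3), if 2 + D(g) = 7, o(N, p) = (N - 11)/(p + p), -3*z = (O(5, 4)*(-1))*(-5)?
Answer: -215/12 ≈ -17.917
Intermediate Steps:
z = -10/3 (z = -2*(-1)*(-5)/3 = -(-2)*(-5)/3 = -⅓*10 = -10/3 ≈ -3.3333)
o(N, p) = (-11 + N)/(2*p) (o(N, p) = (-11 + N)/((2*p)) = (-11 + N)*(1/(2*p)) = (-11 + N)/(2*p))
D(g) = 5 (D(g) = -2 + 7 = 5)
o(z, 2)*D(-3 + 3) = ((½)*(-11 - 10/3)/2)*5 = ((½)*(½)*(-43/3))*5 = -43/12*5 = -215/12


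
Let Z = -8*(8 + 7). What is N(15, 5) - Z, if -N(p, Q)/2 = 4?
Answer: 112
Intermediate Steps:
Z = -120 (Z = -8*15 = -120)
N(p, Q) = -8 (N(p, Q) = -2*4 = -8)
N(15, 5) - Z = -8 - 1*(-120) = -8 + 120 = 112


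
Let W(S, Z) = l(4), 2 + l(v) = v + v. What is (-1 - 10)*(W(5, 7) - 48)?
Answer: 462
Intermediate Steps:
l(v) = -2 + 2*v (l(v) = -2 + (v + v) = -2 + 2*v)
W(S, Z) = 6 (W(S, Z) = -2 + 2*4 = -2 + 8 = 6)
(-1 - 10)*(W(5, 7) - 48) = (-1 - 10)*(6 - 48) = -11*(-42) = 462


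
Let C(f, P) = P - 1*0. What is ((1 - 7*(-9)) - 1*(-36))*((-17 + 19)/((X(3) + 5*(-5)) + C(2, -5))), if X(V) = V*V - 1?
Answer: -100/11 ≈ -9.0909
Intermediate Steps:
C(f, P) = P (C(f, P) = P + 0 = P)
X(V) = -1 + V**2 (X(V) = V**2 - 1 = -1 + V**2)
((1 - 7*(-9)) - 1*(-36))*((-17 + 19)/((X(3) + 5*(-5)) + C(2, -5))) = ((1 - 7*(-9)) - 1*(-36))*((-17 + 19)/(((-1 + 3**2) + 5*(-5)) - 5)) = ((1 + 63) + 36)*(2/(((-1 + 9) - 25) - 5)) = (64 + 36)*(2/((8 - 25) - 5)) = 100*(2/(-17 - 5)) = 100*(2/(-22)) = 100*(2*(-1/22)) = 100*(-1/11) = -100/11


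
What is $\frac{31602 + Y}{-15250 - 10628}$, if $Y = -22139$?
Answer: $- \frac{9463}{25878} \approx -0.36568$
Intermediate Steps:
$\frac{31602 + Y}{-15250 - 10628} = \frac{31602 - 22139}{-15250 - 10628} = \frac{9463}{-25878} = 9463 \left(- \frac{1}{25878}\right) = - \frac{9463}{25878}$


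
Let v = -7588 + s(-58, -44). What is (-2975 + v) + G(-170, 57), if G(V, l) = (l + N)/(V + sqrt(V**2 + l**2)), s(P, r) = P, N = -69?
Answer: -11503223/1083 - 4*sqrt(32149)/1083 ≈ -10622.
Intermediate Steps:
G(V, l) = (-69 + l)/(V + sqrt(V**2 + l**2)) (G(V, l) = (l - 69)/(V + sqrt(V**2 + l**2)) = (-69 + l)/(V + sqrt(V**2 + l**2)))
v = -7646 (v = -7588 - 58 = -7646)
(-2975 + v) + G(-170, 57) = (-2975 - 7646) + (-69 + 57)/(-170 + sqrt((-170)**2 + 57**2)) = -10621 - 12/(-170 + sqrt(28900 + 3249)) = -10621 - 12/(-170 + sqrt(32149))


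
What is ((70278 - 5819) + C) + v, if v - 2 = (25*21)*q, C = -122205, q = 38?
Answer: -37794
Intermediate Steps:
v = 19952 (v = 2 + (25*21)*38 = 2 + 525*38 = 2 + 19950 = 19952)
((70278 - 5819) + C) + v = ((70278 - 5819) - 122205) + 19952 = (64459 - 122205) + 19952 = -57746 + 19952 = -37794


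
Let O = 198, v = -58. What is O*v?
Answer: -11484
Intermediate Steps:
O*v = 198*(-58) = -11484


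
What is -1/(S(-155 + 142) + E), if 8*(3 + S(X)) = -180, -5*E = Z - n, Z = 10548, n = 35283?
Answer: -2/9843 ≈ -0.00020319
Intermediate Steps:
E = 4947 (E = -(10548 - 1*35283)/5 = -(10548 - 35283)/5 = -⅕*(-24735) = 4947)
S(X) = -51/2 (S(X) = -3 + (⅛)*(-180) = -3 - 45/2 = -51/2)
-1/(S(-155 + 142) + E) = -1/(-51/2 + 4947) = -1/9843/2 = -1*2/9843 = -2/9843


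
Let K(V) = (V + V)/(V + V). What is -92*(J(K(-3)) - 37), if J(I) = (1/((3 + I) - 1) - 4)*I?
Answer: 11224/3 ≈ 3741.3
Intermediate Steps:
K(V) = 1 (K(V) = (2*V)/((2*V)) = (2*V)*(1/(2*V)) = 1)
J(I) = I*(-4 + 1/(2 + I)) (J(I) = (1/(2 + I) - 4)*I = (-4 + 1/(2 + I))*I = I*(-4 + 1/(2 + I)))
-92*(J(K(-3)) - 37) = -92*(-1*1*(7 + 4*1)/(2 + 1) - 37) = -92*(-1*1*(7 + 4)/3 - 37) = -92*(-1*1*1/3*11 - 37) = -92*(-11/3 - 37) = -92*(-122/3) = 11224/3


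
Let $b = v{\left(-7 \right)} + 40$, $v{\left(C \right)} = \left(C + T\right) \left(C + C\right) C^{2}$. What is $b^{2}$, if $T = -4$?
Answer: $57547396$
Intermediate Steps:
$v{\left(C \right)} = 2 C^{3} \left(-4 + C\right)$ ($v{\left(C \right)} = \left(C - 4\right) \left(C + C\right) C^{2} = \left(-4 + C\right) 2 C C^{2} = 2 C \left(-4 + C\right) C^{2} = 2 C^{3} \left(-4 + C\right)$)
$b = 7586$ ($b = 2 \left(-7\right)^{3} \left(-4 - 7\right) + 40 = 2 \left(-343\right) \left(-11\right) + 40 = 7546 + 40 = 7586$)
$b^{2} = 7586^{2} = 57547396$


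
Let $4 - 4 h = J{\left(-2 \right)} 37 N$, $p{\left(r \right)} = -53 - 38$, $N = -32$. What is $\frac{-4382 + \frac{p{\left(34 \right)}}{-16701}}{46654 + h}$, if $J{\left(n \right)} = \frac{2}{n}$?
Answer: $- \frac{42623}{450927} \approx -0.094523$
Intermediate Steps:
$p{\left(r \right)} = -91$
$h = -295$ ($h = 1 - \frac{\frac{2}{-2} \cdot 37 \left(-32\right)}{4} = 1 - \frac{2 \left(- \frac{1}{2}\right) 37 \left(-32\right)}{4} = 1 - \frac{\left(-1\right) 37 \left(-32\right)}{4} = 1 - \frac{\left(-37\right) \left(-32\right)}{4} = 1 - 296 = -295$)
$\frac{-4382 + \frac{p{\left(34 \right)}}{-16701}}{46654 + h} = \frac{-4382 - \frac{91}{-16701}}{46654 - 295} = \frac{-4382 - - \frac{91}{16701}}{46359} = \left(-4382 + \frac{91}{16701}\right) \frac{1}{46359} = \left(- \frac{73183691}{16701}\right) \frac{1}{46359} = - \frac{42623}{450927}$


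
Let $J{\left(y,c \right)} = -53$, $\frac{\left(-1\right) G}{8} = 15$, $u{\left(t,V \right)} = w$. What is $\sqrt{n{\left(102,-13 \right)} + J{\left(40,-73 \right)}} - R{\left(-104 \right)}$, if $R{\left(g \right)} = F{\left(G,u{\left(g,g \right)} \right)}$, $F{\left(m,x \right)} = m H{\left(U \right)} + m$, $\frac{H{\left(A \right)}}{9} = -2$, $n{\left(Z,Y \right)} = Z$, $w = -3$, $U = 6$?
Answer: $-2033$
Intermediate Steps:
$u{\left(t,V \right)} = -3$
$H{\left(A \right)} = -18$ ($H{\left(A \right)} = 9 \left(-2\right) = -18$)
$G = -120$ ($G = \left(-8\right) 15 = -120$)
$F{\left(m,x \right)} = - 17 m$ ($F{\left(m,x \right)} = m \left(-18\right) + m = - 18 m + m = - 17 m$)
$R{\left(g \right)} = 2040$ ($R{\left(g \right)} = \left(-17\right) \left(-120\right) = 2040$)
$\sqrt{n{\left(102,-13 \right)} + J{\left(40,-73 \right)}} - R{\left(-104 \right)} = \sqrt{102 - 53} - 2040 = \sqrt{49} - 2040 = 7 - 2040 = -2033$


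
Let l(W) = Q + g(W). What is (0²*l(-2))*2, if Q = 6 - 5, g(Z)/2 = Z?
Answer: 0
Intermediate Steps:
g(Z) = 2*Z
Q = 1
l(W) = 1 + 2*W
(0²*l(-2))*2 = (0²*(1 + 2*(-2)))*2 = (0*(1 - 4))*2 = (0*(-3))*2 = 0*2 = 0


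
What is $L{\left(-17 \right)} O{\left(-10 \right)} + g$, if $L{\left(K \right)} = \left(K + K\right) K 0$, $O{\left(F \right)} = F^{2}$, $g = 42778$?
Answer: $42778$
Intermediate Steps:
$L{\left(K \right)} = 0$ ($L{\left(K \right)} = 2 K K 0 = 2 K^{2} \cdot 0 = 0$)
$L{\left(-17 \right)} O{\left(-10 \right)} + g = 0 \left(-10\right)^{2} + 42778 = 0 \cdot 100 + 42778 = 0 + 42778 = 42778$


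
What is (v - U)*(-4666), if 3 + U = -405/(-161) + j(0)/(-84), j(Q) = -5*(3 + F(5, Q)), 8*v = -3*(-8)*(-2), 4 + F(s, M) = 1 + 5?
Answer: 26201923/966 ≈ 27124.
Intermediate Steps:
F(s, M) = 2 (F(s, M) = -4 + (1 + 5) = -4 + 6 = 2)
v = -6 (v = (-3*(-8)*(-2))/8 = (24*(-2))/8 = (⅛)*(-48) = -6)
j(Q) = -25 (j(Q) = -5*(3 + 2) = -5*5 = -25)
U = -361/1932 (U = -3 + (-405/(-161) - 25/(-84)) = -3 + (-405*(-1/161) - 25*(-1/84)) = -3 + (405/161 + 25/84) = -3 + 5435/1932 = -361/1932 ≈ -0.18685)
(v - U)*(-4666) = (-6 - 1*(-361/1932))*(-4666) = (-6 + 361/1932)*(-4666) = -11231/1932*(-4666) = 26201923/966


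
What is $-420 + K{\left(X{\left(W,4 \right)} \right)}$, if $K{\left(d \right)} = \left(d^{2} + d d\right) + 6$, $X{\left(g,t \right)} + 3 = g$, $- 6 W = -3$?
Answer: $- \frac{803}{2} \approx -401.5$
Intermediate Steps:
$W = \frac{1}{2}$ ($W = \left(- \frac{1}{6}\right) \left(-3\right) = \frac{1}{2} \approx 0.5$)
$X{\left(g,t \right)} = -3 + g$
$K{\left(d \right)} = 6 + 2 d^{2}$ ($K{\left(d \right)} = \left(d^{2} + d^{2}\right) + 6 = 2 d^{2} + 6 = 6 + 2 d^{2}$)
$-420 + K{\left(X{\left(W,4 \right)} \right)} = -420 + \left(6 + 2 \left(-3 + \frac{1}{2}\right)^{2}\right) = -420 + \left(6 + 2 \left(- \frac{5}{2}\right)^{2}\right) = -420 + \left(6 + 2 \cdot \frac{25}{4}\right) = -420 + \left(6 + \frac{25}{2}\right) = -420 + \frac{37}{2} = - \frac{803}{2}$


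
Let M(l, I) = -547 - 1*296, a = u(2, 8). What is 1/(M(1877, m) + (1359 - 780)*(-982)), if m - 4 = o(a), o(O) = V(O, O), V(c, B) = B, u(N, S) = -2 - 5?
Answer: -1/569421 ≈ -1.7562e-6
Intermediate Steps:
u(N, S) = -7
a = -7
o(O) = O
m = -3 (m = 4 - 7 = -3)
M(l, I) = -843 (M(l, I) = -547 - 296 = -843)
1/(M(1877, m) + (1359 - 780)*(-982)) = 1/(-843 + (1359 - 780)*(-982)) = 1/(-843 + 579*(-982)) = 1/(-843 - 568578) = 1/(-569421) = -1/569421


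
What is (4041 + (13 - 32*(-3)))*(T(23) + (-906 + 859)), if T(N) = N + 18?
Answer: -24900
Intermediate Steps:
T(N) = 18 + N
(4041 + (13 - 32*(-3)))*(T(23) + (-906 + 859)) = (4041 + (13 - 32*(-3)))*((18 + 23) + (-906 + 859)) = (4041 + (13 + 96))*(41 - 47) = (4041 + 109)*(-6) = 4150*(-6) = -24900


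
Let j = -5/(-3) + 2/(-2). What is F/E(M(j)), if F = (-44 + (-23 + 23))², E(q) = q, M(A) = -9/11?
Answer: -21296/9 ≈ -2366.2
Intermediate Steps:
j = ⅔ (j = -5*(-⅓) + 2*(-½) = 5/3 - 1 = ⅔ ≈ 0.66667)
M(A) = -9/11 (M(A) = -9*1/11 = -9/11)
F = 1936 (F = (-44 + 0)² = (-44)² = 1936)
F/E(M(j)) = 1936/(-9/11) = 1936*(-11/9) = -21296/9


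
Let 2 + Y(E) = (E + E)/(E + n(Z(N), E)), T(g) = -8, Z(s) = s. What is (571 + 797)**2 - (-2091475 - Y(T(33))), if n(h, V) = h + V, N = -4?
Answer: 19814489/5 ≈ 3.9629e+6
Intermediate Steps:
n(h, V) = V + h
Y(E) = -2 + 2*E/(-4 + 2*E) (Y(E) = -2 + (E + E)/(E + (E - 4)) = -2 + (2*E)/(E + (-4 + E)) = -2 + (2*E)/(-4 + 2*E) = -2 + 2*E/(-4 + 2*E))
(571 + 797)**2 - (-2091475 - Y(T(33))) = (571 + 797)**2 - (-2091475 - (4 - 1*(-8))/(-2 - 8)) = 1368**2 - (-2091475 - (4 + 8)/(-10)) = 1871424 - (-2091475 - (-1)*12/10) = 1871424 - (-2091475 - 1*(-6/5)) = 1871424 - (-2091475 + 6/5) = 1871424 - 1*(-10457369/5) = 1871424 + 10457369/5 = 19814489/5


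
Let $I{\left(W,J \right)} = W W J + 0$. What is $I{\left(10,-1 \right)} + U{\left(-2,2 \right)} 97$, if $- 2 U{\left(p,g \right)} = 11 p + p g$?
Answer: $1161$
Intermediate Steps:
$U{\left(p,g \right)} = - \frac{11 p}{2} - \frac{g p}{2}$ ($U{\left(p,g \right)} = - \frac{11 p + p g}{2} = - \frac{11 p + g p}{2} = - \frac{11 p}{2} - \frac{g p}{2}$)
$I{\left(W,J \right)} = J W^{2}$ ($I{\left(W,J \right)} = W^{2} J + 0 = J W^{2} + 0 = J W^{2}$)
$I{\left(10,-1 \right)} + U{\left(-2,2 \right)} 97 = - 10^{2} + \left(- \frac{1}{2}\right) \left(-2\right) \left(11 + 2\right) 97 = \left(-1\right) 100 + \left(- \frac{1}{2}\right) \left(-2\right) 13 \cdot 97 = -100 + 13 \cdot 97 = -100 + 1261 = 1161$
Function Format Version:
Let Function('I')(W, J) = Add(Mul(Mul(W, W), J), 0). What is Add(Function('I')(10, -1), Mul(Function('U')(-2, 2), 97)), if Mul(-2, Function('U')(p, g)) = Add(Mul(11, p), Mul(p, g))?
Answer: 1161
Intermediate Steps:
Function('U')(p, g) = Add(Mul(Rational(-11, 2), p), Mul(Rational(-1, 2), g, p)) (Function('U')(p, g) = Mul(Rational(-1, 2), Add(Mul(11, p), Mul(p, g))) = Mul(Rational(-1, 2), Add(Mul(11, p), Mul(g, p))) = Add(Mul(Rational(-11, 2), p), Mul(Rational(-1, 2), g, p)))
Function('I')(W, J) = Mul(J, Pow(W, 2)) (Function('I')(W, J) = Add(Mul(Pow(W, 2), J), 0) = Add(Mul(J, Pow(W, 2)), 0) = Mul(J, Pow(W, 2)))
Add(Function('I')(10, -1), Mul(Function('U')(-2, 2), 97)) = Add(Mul(-1, Pow(10, 2)), Mul(Mul(Rational(-1, 2), -2, Add(11, 2)), 97)) = Add(Mul(-1, 100), Mul(Mul(Rational(-1, 2), -2, 13), 97)) = Add(-100, Mul(13, 97)) = Add(-100, 1261) = 1161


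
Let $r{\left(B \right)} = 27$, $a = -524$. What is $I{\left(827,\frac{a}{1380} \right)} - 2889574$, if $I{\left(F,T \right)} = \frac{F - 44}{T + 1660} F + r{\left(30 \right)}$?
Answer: $- \frac{1654241634598}{572569} \approx -2.8892 \cdot 10^{6}$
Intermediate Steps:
$I{\left(F,T \right)} = 27 + \frac{F \left(-44 + F\right)}{1660 + T}$ ($I{\left(F,T \right)} = \frac{F - 44}{T + 1660} F + 27 = \frac{-44 + F}{1660 + T} F + 27 = \frac{F \left(-44 + F\right)}{1660 + T} + 27 = 27 + \frac{F \left(-44 + F\right)}{1660 + T}$)
$I{\left(827,\frac{a}{1380} \right)} - 2889574 = \frac{44820 + 827^{2} - 36388 + 27 \left(- \frac{524}{1380}\right)}{1660 - \frac{524}{1380}} - 2889574 = \frac{44820 + 683929 - 36388 + 27 \left(\left(-524\right) \frac{1}{1380}\right)}{1660 - \frac{131}{345}} - 2889574 = \frac{44820 + 683929 - 36388 + 27 \left(- \frac{131}{345}\right)}{1660 - \frac{131}{345}} - 2889574 = \frac{44820 + 683929 - 36388 - \frac{1179}{115}}{\frac{572569}{345}} - 2889574 = \frac{345}{572569} \cdot \frac{79620336}{115} - 2889574 = \frac{238861008}{572569} - 2889574 = - \frac{1654241634598}{572569}$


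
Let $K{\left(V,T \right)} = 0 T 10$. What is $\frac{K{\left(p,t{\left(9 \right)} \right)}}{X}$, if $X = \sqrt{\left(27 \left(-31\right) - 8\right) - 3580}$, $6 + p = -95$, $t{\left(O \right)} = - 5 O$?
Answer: $0$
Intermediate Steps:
$p = -101$ ($p = -6 - 95 = -101$)
$K{\left(V,T \right)} = 0$ ($K{\left(V,T \right)} = 0 \cdot 10 = 0$)
$X = 5 i \sqrt{177}$ ($X = \sqrt{\left(-837 - 8\right) - 3580} = \sqrt{-845 - 3580} = \sqrt{-4425} = 5 i \sqrt{177} \approx 66.521 i$)
$\frac{K{\left(p,t{\left(9 \right)} \right)}}{X} = \frac{0}{5 i \sqrt{177}} = 0 \left(- \frac{i \sqrt{177}}{885}\right) = 0$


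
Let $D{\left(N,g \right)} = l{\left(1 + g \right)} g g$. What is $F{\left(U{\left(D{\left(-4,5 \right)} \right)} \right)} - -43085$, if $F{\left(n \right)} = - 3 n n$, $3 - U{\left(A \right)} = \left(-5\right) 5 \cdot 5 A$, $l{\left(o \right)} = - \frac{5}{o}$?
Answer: $- \frac{243061429}{12} \approx -2.0255 \cdot 10^{7}$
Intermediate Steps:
$D{\left(N,g \right)} = - \frac{5 g^{2}}{1 + g}$ ($D{\left(N,g \right)} = - \frac{5}{1 + g} g g = - \frac{5 g}{1 + g} g = - \frac{5 g^{2}}{1 + g}$)
$U{\left(A \right)} = 3 + 125 A$ ($U{\left(A \right)} = 3 - \left(-5\right) 5 \cdot 5 A = 3 - - 25 \cdot 5 A = 3 - - 125 A = 3 + 125 A$)
$F{\left(n \right)} = - 3 n^{2}$
$F{\left(U{\left(D{\left(-4,5 \right)} \right)} \right)} - -43085 = - 3 \left(3 + 125 \left(- \frac{5 \cdot 5^{2}}{1 + 5}\right)\right)^{2} - -43085 = - 3 \left(3 + 125 \left(\left(-5\right) 25 \cdot \frac{1}{6}\right)\right)^{2} + 43085 = - 3 \left(3 + 125 \left(- \frac{125}{6}\right)\right)^{2} + 43085 = - 3 \left(3 - \frac{15625}{6}\right)^{2} + 43085 = - 3 \left(- \frac{15607}{6}\right)^{2} + 43085 = \left(-3\right) \frac{243578449}{36} + 43085 = - \frac{243578449}{12} + 43085 = - \frac{243061429}{12}$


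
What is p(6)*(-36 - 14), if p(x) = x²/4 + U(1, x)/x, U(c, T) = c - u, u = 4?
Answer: -425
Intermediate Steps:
U(c, T) = -4 + c (U(c, T) = c - 1*4 = c - 4 = -4 + c)
p(x) = -3/x + x²/4 (p(x) = x²/4 + (-4 + 1)/x = x²*(¼) - 3/x = x²/4 - 3/x = -3/x + x²/4)
p(6)*(-36 - 14) = ((¼)*(-12 + 6³)/6)*(-36 - 14) = ((¼)*(⅙)*(-12 + 216))*(-50) = ((¼)*(⅙)*204)*(-50) = (17/2)*(-50) = -425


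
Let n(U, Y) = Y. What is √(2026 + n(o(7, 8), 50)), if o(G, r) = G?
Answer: 2*√519 ≈ 45.563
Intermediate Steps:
√(2026 + n(o(7, 8), 50)) = √(2026 + 50) = √2076 = 2*√519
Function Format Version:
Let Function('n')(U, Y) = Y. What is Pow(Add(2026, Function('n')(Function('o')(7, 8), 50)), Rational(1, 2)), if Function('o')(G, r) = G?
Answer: Mul(2, Pow(519, Rational(1, 2))) ≈ 45.563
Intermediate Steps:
Pow(Add(2026, Function('n')(Function('o')(7, 8), 50)), Rational(1, 2)) = Pow(Add(2026, 50), Rational(1, 2)) = Pow(2076, Rational(1, 2)) = Mul(2, Pow(519, Rational(1, 2)))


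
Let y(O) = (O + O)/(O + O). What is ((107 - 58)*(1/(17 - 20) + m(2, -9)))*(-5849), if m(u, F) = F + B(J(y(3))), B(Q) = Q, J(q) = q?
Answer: 7165025/3 ≈ 2.3883e+6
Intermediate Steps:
y(O) = 1 (y(O) = (2*O)/((2*O)) = (2*O)*(1/(2*O)) = 1)
m(u, F) = 1 + F (m(u, F) = F + 1 = 1 + F)
((107 - 58)*(1/(17 - 20) + m(2, -9)))*(-5849) = ((107 - 58)*(1/(17 - 20) + (1 - 9)))*(-5849) = (49*(1/(-3) - 8))*(-5849) = (49*(-⅓ - 8))*(-5849) = (49*(-25/3))*(-5849) = -1225/3*(-5849) = 7165025/3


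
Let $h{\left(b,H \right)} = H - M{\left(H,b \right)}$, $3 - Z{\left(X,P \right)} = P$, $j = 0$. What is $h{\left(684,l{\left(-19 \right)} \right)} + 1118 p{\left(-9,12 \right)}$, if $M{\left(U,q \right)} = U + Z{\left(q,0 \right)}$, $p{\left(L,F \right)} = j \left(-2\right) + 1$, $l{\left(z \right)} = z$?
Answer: $1115$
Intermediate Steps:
$Z{\left(X,P \right)} = 3 - P$
$p{\left(L,F \right)} = 1$ ($p{\left(L,F \right)} = 0 \left(-2\right) + 1 = 0 + 1 = 1$)
$M{\left(U,q \right)} = 3 + U$ ($M{\left(U,q \right)} = U + \left(3 - 0\right) = U + \left(3 + 0\right) = U + 3 = 3 + U$)
$h{\left(b,H \right)} = -3$ ($h{\left(b,H \right)} = H - \left(3 + H\right) = -3$)
$h{\left(684,l{\left(-19 \right)} \right)} + 1118 p{\left(-9,12 \right)} = -3 + 1118 \cdot 1 = -3 + 1118 = 1115$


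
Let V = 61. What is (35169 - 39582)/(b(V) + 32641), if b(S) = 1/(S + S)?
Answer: -179462/1327401 ≈ -0.13520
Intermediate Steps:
b(S) = 1/(2*S)
(35169 - 39582)/(b(V) + 32641) = (35169 - 39582)/((½)/61 + 32641) = -4413/((½)*(1/61) + 32641) = -4413/(1/122 + 32641) = -4413/3982203/122 = -4413*122/3982203 = -179462/1327401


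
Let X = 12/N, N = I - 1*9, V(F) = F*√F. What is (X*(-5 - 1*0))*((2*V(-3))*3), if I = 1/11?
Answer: -5940*I*√3/49 ≈ -209.97*I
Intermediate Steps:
V(F) = F^(3/2)
I = 1/11 ≈ 0.090909
N = -98/11 (N = 1/11 - 1*9 = 1/11 - 9 = -98/11 ≈ -8.9091)
X = -66/49 (X = 12/(-98/11) = 12*(-11/98) = -66/49 ≈ -1.3469)
(X*(-5 - 1*0))*((2*V(-3))*3) = (-66*(-5 - 1*0)/49)*((2*(-3)^(3/2))*3) = (-66*(-5 + 0)/49)*((2*(-3*I*√3))*3) = (-66/49*(-5))*(-6*I*√3*3) = 330*(-18*I*√3)/49 = -5940*I*√3/49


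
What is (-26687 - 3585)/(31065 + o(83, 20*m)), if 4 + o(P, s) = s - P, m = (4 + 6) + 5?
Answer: -15136/15639 ≈ -0.96784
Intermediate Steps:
m = 15 (m = 10 + 5 = 15)
o(P, s) = -4 + s - P (o(P, s) = -4 + (s - P) = -4 + s - P)
(-26687 - 3585)/(31065 + o(83, 20*m)) = (-26687 - 3585)/(31065 + (-4 + 20*15 - 1*83)) = -30272/(31065 + (-4 + 300 - 83)) = -30272/(31065 + 213) = -30272/31278 = -30272*1/31278 = -15136/15639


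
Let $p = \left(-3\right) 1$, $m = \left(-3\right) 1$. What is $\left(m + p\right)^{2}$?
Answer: $36$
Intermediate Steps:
$m = -3$
$p = -3$
$\left(m + p\right)^{2} = \left(-3 - 3\right)^{2} = \left(-6\right)^{2} = 36$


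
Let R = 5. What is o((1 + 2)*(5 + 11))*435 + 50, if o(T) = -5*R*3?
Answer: -32575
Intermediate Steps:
o(T) = -75 (o(T) = -5*5*3 = -25*3 = -75)
o((1 + 2)*(5 + 11))*435 + 50 = -75*435 + 50 = -32625 + 50 = -32575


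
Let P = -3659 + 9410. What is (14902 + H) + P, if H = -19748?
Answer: 905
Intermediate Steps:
P = 5751
(14902 + H) + P = (14902 - 19748) + 5751 = -4846 + 5751 = 905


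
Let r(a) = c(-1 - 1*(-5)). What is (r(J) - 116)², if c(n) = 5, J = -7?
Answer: 12321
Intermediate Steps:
r(a) = 5
(r(J) - 116)² = (5 - 116)² = (-111)² = 12321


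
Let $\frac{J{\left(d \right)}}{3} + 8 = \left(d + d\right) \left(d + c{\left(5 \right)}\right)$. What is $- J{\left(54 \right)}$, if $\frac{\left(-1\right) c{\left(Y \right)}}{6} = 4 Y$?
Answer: $21408$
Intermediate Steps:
$c{\left(Y \right)} = - 24 Y$ ($c{\left(Y \right)} = - 6 \cdot 4 Y = - 24 Y$)
$J{\left(d \right)} = -24 + 6 d \left(-120 + d\right)$ ($J{\left(d \right)} = -24 + 3 \left(d + d\right) \left(d - 120\right) = -24 + 3 \cdot 2 d \left(d - 120\right) = -24 + 3 \cdot 2 d \left(-120 + d\right) = -24 + 6 d \left(-120 + d\right)$)
$- J{\left(54 \right)} = - (-24 - 38880 + 6 \cdot 54^{2}) = - (-24 - 38880 + 6 \cdot 2916) = - (-24 - 38880 + 17496) = \left(-1\right) \left(-21408\right) = 21408$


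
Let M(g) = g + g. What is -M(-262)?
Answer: 524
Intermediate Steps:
M(g) = 2*g
-M(-262) = -2*(-262) = -1*(-524) = 524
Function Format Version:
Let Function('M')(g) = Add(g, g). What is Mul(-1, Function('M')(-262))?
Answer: 524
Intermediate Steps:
Function('M')(g) = Mul(2, g)
Mul(-1, Function('M')(-262)) = Mul(-1, Mul(2, -262)) = Mul(-1, -524) = 524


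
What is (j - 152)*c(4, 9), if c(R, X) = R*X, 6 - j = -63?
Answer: -2988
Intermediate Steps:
j = 69 (j = 6 - 1*(-63) = 6 + 63 = 69)
(j - 152)*c(4, 9) = (69 - 152)*(4*9) = -83*36 = -2988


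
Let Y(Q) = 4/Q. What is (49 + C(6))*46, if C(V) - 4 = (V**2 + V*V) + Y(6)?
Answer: 17342/3 ≈ 5780.7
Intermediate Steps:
C(V) = 14/3 + 2*V**2 (C(V) = 4 + ((V**2 + V*V) + 4/6) = 4 + ((V**2 + V**2) + 4*(1/6)) = 4 + (2*V**2 + 2/3) = 4 + (2/3 + 2*V**2) = 14/3 + 2*V**2)
(49 + C(6))*46 = (49 + (14/3 + 2*6**2))*46 = (49 + (14/3 + 2*36))*46 = (49 + (14/3 + 72))*46 = (49 + 230/3)*46 = (377/3)*46 = 17342/3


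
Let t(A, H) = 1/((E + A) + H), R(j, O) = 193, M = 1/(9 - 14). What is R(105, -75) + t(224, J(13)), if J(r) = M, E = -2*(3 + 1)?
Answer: 208252/1079 ≈ 193.00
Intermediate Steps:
M = -⅕ (M = 1/(-5) = -⅕ ≈ -0.20000)
E = -8 (E = -2*4 = -8)
J(r) = -⅕
t(A, H) = 1/(-8 + A + H) (t(A, H) = 1/((-8 + A) + H) = 1/(-8 + A + H))
R(105, -75) + t(224, J(13)) = 193 + 1/(-8 + 224 - ⅕) = 193 + 1/(1079/5) = 193 + 5/1079 = 208252/1079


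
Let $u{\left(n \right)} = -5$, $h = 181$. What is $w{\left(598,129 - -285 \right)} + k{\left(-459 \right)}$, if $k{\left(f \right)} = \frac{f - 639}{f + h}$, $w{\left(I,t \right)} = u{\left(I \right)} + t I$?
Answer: $\frac{34412362}{139} \approx 2.4757 \cdot 10^{5}$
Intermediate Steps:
$w{\left(I,t \right)} = -5 + I t$ ($w{\left(I,t \right)} = -5 + t I = -5 + I t$)
$k{\left(f \right)} = \frac{-639 + f}{181 + f}$ ($k{\left(f \right)} = \frac{f - 639}{f + 181} = \frac{-639 + f}{181 + f}$)
$w{\left(598,129 - -285 \right)} + k{\left(-459 \right)} = \left(-5 + 598 \left(129 - -285\right)\right) + \frac{-639 - 459}{181 - 459} = \left(-5 + 598 \left(129 + 285\right)\right) + \frac{1}{-278} \left(-1098\right) = \left(-5 + 598 \cdot 414\right) - - \frac{549}{139} = \left(-5 + 247572\right) + \frac{549}{139} = 247567 + \frac{549}{139} = \frac{34412362}{139}$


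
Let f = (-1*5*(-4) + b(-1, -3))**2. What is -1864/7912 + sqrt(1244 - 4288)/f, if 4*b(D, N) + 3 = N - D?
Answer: -233/989 + 32*I*sqrt(761)/5625 ≈ -0.23559 + 0.15693*I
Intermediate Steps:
b(D, N) = -3/4 - D/4 + N/4 (b(D, N) = -3/4 + (N - D)/4 = -3/4 + (-D/4 + N/4) = -3/4 - D/4 + N/4)
f = 5625/16 (f = (-1*5*(-4) + (-3/4 - 1/4*(-1) + (1/4)*(-3)))**2 = (-5*(-4) + (-3/4 + 1/4 - 3/4))**2 = (20 - 5/4)**2 = (75/4)**2 = 5625/16 ≈ 351.56)
-1864/7912 + sqrt(1244 - 4288)/f = -1864/7912 + sqrt(1244 - 4288)/(5625/16) = -1864*1/7912 + sqrt(-3044)*(16/5625) = -233/989 + (2*I*sqrt(761))*(16/5625) = -233/989 + 32*I*sqrt(761)/5625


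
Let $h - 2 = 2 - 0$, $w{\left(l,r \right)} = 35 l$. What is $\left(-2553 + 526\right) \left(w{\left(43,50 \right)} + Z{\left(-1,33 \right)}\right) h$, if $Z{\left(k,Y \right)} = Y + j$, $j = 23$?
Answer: $-12656588$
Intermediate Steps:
$Z{\left(k,Y \right)} = 23 + Y$ ($Z{\left(k,Y \right)} = Y + 23 = 23 + Y$)
$h = 4$ ($h = 2 + \left(2 - 0\right) = 2 + \left(2 + 0\right) = 2 + 2 = 4$)
$\left(-2553 + 526\right) \left(w{\left(43,50 \right)} + Z{\left(-1,33 \right)}\right) h = \left(-2553 + 526\right) \left(35 \cdot 43 + \left(23 + 33\right)\right) 4 = - 2027 \left(1505 + 56\right) 4 = \left(-2027\right) 1561 \cdot 4 = \left(-3164147\right) 4 = -12656588$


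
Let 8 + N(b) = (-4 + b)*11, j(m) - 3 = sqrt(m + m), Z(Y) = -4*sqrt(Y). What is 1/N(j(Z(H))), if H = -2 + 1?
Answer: 1/(-19 + 22*sqrt(2)*sqrt(-I)) ≈ 0.0060852 + 0.044625*I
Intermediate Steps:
H = -1
j(m) = 3 + sqrt(2)*sqrt(m) (j(m) = 3 + sqrt(m + m) = 3 + sqrt(2*m) = 3 + sqrt(2)*sqrt(m))
N(b) = -52 + 11*b (N(b) = -8 + (-4 + b)*11 = -8 + (-44 + 11*b) = -52 + 11*b)
1/N(j(Z(H))) = 1/(-52 + 11*(3 + sqrt(2)*sqrt(-4*I))) = 1/(-52 + 11*(3 + sqrt(2)*(2*sqrt(-I)))) = 1/(-52 + 11*(3 + 2*sqrt(2)*sqrt(-I))) = 1/(-52 + (33 + 22*sqrt(2)*sqrt(-I))) = 1/(-19 + 22*sqrt(2)*sqrt(-I))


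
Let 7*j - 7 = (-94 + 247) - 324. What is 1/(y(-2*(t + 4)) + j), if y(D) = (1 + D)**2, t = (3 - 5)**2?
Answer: 7/1411 ≈ 0.0049610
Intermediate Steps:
t = 4 (t = (-2)**2 = 4)
j = -164/7 (j = 1 + ((-94 + 247) - 324)/7 = 1 + (153 - 324)/7 = 1 + (1/7)*(-171) = 1 - 171/7 = -164/7 ≈ -23.429)
1/(y(-2*(t + 4)) + j) = 1/((1 - 2*(4 + 4))**2 - 164/7) = 1/((1 - 2*8)**2 - 164/7) = 1/((1 - 16)**2 - 164/7) = 1/((-15)**2 - 164/7) = 1/(225 - 164/7) = 1/(1411/7) = 7/1411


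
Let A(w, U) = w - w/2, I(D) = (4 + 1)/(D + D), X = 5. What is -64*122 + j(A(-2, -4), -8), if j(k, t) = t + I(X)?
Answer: -15631/2 ≈ -7815.5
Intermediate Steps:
I(D) = 5/(2*D) (I(D) = 5/((2*D)) = 5*(1/(2*D)) = 5/(2*D))
A(w, U) = w/2 (A(w, U) = w - w/2 = w/2)
j(k, t) = ½ + t (j(k, t) = t + (5/2)/5 = t + (5/2)*(⅕) = t + ½ = ½ + t)
-64*122 + j(A(-2, -4), -8) = -64*122 + (½ - 8) = -7808 - 15/2 = -15631/2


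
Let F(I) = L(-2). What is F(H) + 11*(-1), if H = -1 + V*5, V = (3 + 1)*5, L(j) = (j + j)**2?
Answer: 5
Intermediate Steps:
L(j) = 4*j**2 (L(j) = (2*j)**2 = 4*j**2)
V = 20 (V = 4*5 = 20)
H = 99 (H = -1 + 20*5 = -1 + 100 = 99)
F(I) = 16 (F(I) = 4*(-2)**2 = 4*4 = 16)
F(H) + 11*(-1) = 16 + 11*(-1) = 16 - 11 = 5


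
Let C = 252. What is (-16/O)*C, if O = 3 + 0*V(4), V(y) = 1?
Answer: -1344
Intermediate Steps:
O = 3 (O = 3 + 0*1 = 3 + 0 = 3)
(-16/O)*C = -16/3*252 = -1344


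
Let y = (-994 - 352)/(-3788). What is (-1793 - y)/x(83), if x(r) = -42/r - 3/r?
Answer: 18794603/5682 ≈ 3307.7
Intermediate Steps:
y = 673/1894 (y = -1346*(-1/3788) = 673/1894 ≈ 0.35533)
x(r) = -45/r
(-1793 - y)/x(83) = (-1793 - 1*673/1894)/((-45/83)) = (-1793 - 673/1894)/((-45*1/83)) = -3396615/(1894*(-45/83)) = -3396615/1894*(-83/45) = 18794603/5682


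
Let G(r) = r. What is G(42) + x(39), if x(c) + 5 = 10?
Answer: 47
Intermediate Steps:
x(c) = 5 (x(c) = -5 + 10 = 5)
G(42) + x(39) = 42 + 5 = 47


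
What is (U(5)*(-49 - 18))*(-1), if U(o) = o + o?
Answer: 670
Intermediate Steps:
U(o) = 2*o
(U(5)*(-49 - 18))*(-1) = ((2*5)*(-49 - 18))*(-1) = (10*(-67))*(-1) = -670*(-1) = 670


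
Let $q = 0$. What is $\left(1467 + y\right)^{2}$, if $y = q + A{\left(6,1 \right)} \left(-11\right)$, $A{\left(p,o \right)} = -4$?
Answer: $2283121$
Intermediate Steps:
$y = 44$ ($y = 0 - -44 = 0 + 44 = 44$)
$\left(1467 + y\right)^{2} = \left(1467 + 44\right)^{2} = 1511^{2} = 2283121$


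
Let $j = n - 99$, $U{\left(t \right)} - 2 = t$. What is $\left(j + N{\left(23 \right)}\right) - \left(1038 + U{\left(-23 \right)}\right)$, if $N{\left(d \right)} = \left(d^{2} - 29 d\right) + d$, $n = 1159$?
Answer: $-72$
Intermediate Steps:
$U{\left(t \right)} = 2 + t$
$j = 1060$ ($j = 1159 - 99 = 1060$)
$N{\left(d \right)} = d^{2} - 28 d$
$\left(j + N{\left(23 \right)}\right) - \left(1038 + U{\left(-23 \right)}\right) = \left(1060 + 23 \left(-28 + 23\right)\right) - 1017 = \left(1060 + 23 \left(-5\right)\right) - 1017 = \left(1060 - 115\right) + \left(-1038 + 21\right) = 945 - 1017 = -72$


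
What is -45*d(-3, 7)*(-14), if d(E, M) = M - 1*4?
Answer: 1890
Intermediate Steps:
d(E, M) = -4 + M (d(E, M) = M - 4 = -4 + M)
-45*d(-3, 7)*(-14) = -45*(-4 + 7)*(-14) = -45*3*(-14) = -135*(-14) = 1890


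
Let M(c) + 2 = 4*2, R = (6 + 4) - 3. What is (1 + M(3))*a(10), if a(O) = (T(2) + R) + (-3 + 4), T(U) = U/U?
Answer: 63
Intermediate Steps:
R = 7 (R = 10 - 3 = 7)
T(U) = 1
a(O) = 9 (a(O) = (1 + 7) + (-3 + 4) = 8 + 1 = 9)
M(c) = 6 (M(c) = -2 + 4*2 = -2 + 8 = 6)
(1 + M(3))*a(10) = (1 + 6)*9 = 7*9 = 63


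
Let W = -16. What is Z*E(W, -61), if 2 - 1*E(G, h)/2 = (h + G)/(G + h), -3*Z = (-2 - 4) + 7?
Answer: -2/3 ≈ -0.66667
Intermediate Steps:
Z = -1/3 (Z = -((-2 - 4) + 7)/3 = -(-6 + 7)/3 = -1/3*1 = -1/3 ≈ -0.33333)
E(G, h) = 2 (E(G, h) = 4 - 2*(h + G)/(G + h) = 4 - 2*(G + h)/(G + h) = 4 - 2*1 = 4 - 2 = 2)
Z*E(W, -61) = -1/3*2 = -2/3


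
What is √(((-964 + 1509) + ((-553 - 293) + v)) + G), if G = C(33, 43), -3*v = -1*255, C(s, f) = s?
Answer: I*√183 ≈ 13.528*I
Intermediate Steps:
v = 85 (v = -(-1)*255/3 = -⅓*(-255) = 85)
G = 33
√(((-964 + 1509) + ((-553 - 293) + v)) + G) = √(((-964 + 1509) + ((-553 - 293) + 85)) + 33) = √((545 + (-846 + 85)) + 33) = √((545 - 761) + 33) = √(-216 + 33) = √(-183) = I*√183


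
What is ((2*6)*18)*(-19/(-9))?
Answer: 456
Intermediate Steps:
((2*6)*18)*(-19/(-9)) = (12*18)*(-19*(-1/9)) = 216*(19/9) = 456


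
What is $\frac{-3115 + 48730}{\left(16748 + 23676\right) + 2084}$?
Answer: $\frac{45615}{42508} \approx 1.0731$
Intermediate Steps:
$\frac{-3115 + 48730}{\left(16748 + 23676\right) + 2084} = \frac{45615}{40424 + 2084} = \frac{45615}{42508}$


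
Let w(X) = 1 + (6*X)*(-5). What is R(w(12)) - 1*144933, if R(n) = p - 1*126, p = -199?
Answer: -145258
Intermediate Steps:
w(X) = 1 - 30*X
R(n) = -325 (R(n) = -199 - 1*126 = -199 - 126 = -325)
R(w(12)) - 1*144933 = -325 - 1*144933 = -325 - 144933 = -145258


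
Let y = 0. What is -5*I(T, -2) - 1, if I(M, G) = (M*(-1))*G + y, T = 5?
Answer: -51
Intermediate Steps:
I(M, G) = -G*M (I(M, G) = (M*(-1))*G + 0 = (-M)*G + 0 = -G*M + 0 = -G*M)
-5*I(T, -2) - 1 = -(-5)*(-2)*5 - 1 = -5*10 - 1 = -50 - 1 = -51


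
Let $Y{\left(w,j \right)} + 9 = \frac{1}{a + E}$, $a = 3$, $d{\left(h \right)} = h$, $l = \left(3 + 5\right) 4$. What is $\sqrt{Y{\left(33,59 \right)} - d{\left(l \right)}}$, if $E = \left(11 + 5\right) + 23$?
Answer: $\frac{i \sqrt{72282}}{42} \approx 6.4013 i$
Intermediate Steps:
$l = 32$ ($l = 8 \cdot 4 = 32$)
$E = 39$ ($E = 16 + 23 = 39$)
$Y{\left(w,j \right)} = - \frac{377}{42}$ ($Y{\left(w,j \right)} = -9 + \frac{1}{3 + 39} = -9 + \frac{1}{42} = - \frac{377}{42}$)
$\sqrt{Y{\left(33,59 \right)} - d{\left(l \right)}} = \sqrt{- \frac{377}{42} - 32} = \sqrt{- \frac{1721}{42}} = \frac{i \sqrt{72282}}{42}$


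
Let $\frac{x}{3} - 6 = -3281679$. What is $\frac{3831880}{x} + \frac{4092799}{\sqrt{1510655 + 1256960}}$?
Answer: $- \frac{3831880}{9845019} + \frac{141131 \sqrt{2767615}}{95435} \approx 2459.8$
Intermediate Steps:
$x = -9845019$ ($x = 18 + 3 \left(-3281679\right) = 18 - 9845037 = -9845019$)
$\frac{3831880}{x} + \frac{4092799}{\sqrt{1510655 + 1256960}} = \frac{3831880}{-9845019} + \frac{4092799}{\sqrt{1510655 + 1256960}} = 3831880 \left(- \frac{1}{9845019}\right) + \frac{4092799}{\sqrt{2767615}} = - \frac{3831880}{9845019} + 4092799 \frac{\sqrt{2767615}}{2767615} = - \frac{3831880}{9845019} + \frac{141131 \sqrt{2767615}}{95435}$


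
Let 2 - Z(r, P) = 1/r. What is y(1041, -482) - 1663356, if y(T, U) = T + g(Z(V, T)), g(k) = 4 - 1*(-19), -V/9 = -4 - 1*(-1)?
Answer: -1662292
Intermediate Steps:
V = 27 (V = -9*(-4 - 1*(-1)) = -9*(-4 + 1) = -9*(-3) = 27)
Z(r, P) = 2 - 1/r
g(k) = 23 (g(k) = 4 + 19 = 23)
y(T, U) = 23 + T (y(T, U) = T + 23 = 23 + T)
y(1041, -482) - 1663356 = (23 + 1041) - 1663356 = 1064 - 1663356 = -1662292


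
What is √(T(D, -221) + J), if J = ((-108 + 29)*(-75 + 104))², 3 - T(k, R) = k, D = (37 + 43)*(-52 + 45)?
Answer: 2*√1312311 ≈ 2291.1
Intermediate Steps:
D = -560 (D = 80*(-7) = -560)
T(k, R) = 3 - k
J = 5248681 (J = (-79*29)² = (-2291)² = 5248681)
√(T(D, -221) + J) = √((3 - 1*(-560)) + 5248681) = √((3 + 560) + 5248681) = √(563 + 5248681) = √5249244 = 2*√1312311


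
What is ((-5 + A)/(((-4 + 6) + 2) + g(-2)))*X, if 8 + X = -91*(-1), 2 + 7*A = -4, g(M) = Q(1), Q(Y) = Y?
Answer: -3403/35 ≈ -97.229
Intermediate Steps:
g(M) = 1
A = -6/7 (A = -2/7 + (1/7)*(-4) = -2/7 - 4/7 = -6/7 ≈ -0.85714)
X = 83 (X = -8 - 91*(-1) = -8 + 91 = 83)
((-5 + A)/(((-4 + 6) + 2) + g(-2)))*X = ((-5 - 6/7)/(((-4 + 6) + 2) + 1))*83 = -41/(7*((2 + 2) + 1))*83 = -41/(7*(4 + 1))*83 = -41/7/5*83 = -41/7*1/5*83 = -41/35*83 = -3403/35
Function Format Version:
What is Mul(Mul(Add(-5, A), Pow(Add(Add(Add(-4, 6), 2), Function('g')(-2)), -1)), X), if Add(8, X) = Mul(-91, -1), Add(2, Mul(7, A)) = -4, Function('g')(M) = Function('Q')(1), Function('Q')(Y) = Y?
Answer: Rational(-3403, 35) ≈ -97.229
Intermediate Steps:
Function('g')(M) = 1
A = Rational(-6, 7) (A = Add(Rational(-2, 7), Mul(Rational(1, 7), -4)) = Add(Rational(-2, 7), Rational(-4, 7)) = Rational(-6, 7) ≈ -0.85714)
X = 83 (X = Add(-8, Mul(-91, -1)) = Add(-8, 91) = 83)
Mul(Mul(Add(-5, A), Pow(Add(Add(Add(-4, 6), 2), Function('g')(-2)), -1)), X) = Mul(Mul(Add(-5, Rational(-6, 7)), Pow(Add(Add(Add(-4, 6), 2), 1), -1)), 83) = Mul(Mul(Rational(-41, 7), Pow(Add(Add(2, 2), 1), -1)), 83) = Mul(Mul(Rational(-41, 7), Pow(Add(4, 1), -1)), 83) = Mul(Mul(Rational(-41, 7), Pow(5, -1)), 83) = Mul(Mul(Rational(-41, 7), Rational(1, 5)), 83) = Mul(Rational(-41, 35), 83) = Rational(-3403, 35)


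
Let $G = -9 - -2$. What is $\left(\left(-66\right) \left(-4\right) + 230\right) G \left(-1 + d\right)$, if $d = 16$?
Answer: $-51870$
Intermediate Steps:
$G = -7$ ($G = -9 + 2 = -7$)
$\left(\left(-66\right) \left(-4\right) + 230\right) G \left(-1 + d\right) = \left(\left(-66\right) \left(-4\right) + 230\right) \left(- 7 \left(-1 + 16\right)\right) = \left(264 + 230\right) \left(\left(-7\right) 15\right) = 494 \left(-105\right) = -51870$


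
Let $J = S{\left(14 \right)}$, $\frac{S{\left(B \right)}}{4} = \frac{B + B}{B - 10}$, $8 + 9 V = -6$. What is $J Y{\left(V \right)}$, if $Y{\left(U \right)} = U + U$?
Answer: $- \frac{784}{9} \approx -87.111$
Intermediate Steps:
$V = - \frac{14}{9}$ ($V = - \frac{8}{9} + \frac{1}{9} \left(-6\right) = - \frac{8}{9} - \frac{2}{3} = - \frac{14}{9} \approx -1.5556$)
$S{\left(B \right)} = \frac{8 B}{-10 + B}$ ($S{\left(B \right)} = 4 \frac{B + B}{B - 10} = 4 \frac{2 B}{-10 + B} = \frac{8 B}{-10 + B}$)
$J = 28$ ($J = 8 \cdot 14 \frac{1}{-10 + 14} = 8 \cdot 14 \cdot \frac{1}{4} = 28$)
$Y{\left(U \right)} = 2 U$
$J Y{\left(V \right)} = 28 \cdot 2 \left(- \frac{14}{9}\right) = 28 \left(- \frac{28}{9}\right) = - \frac{784}{9}$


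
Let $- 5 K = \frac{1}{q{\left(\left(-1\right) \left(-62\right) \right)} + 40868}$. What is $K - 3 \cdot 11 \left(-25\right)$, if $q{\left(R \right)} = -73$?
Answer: $\frac{168279374}{203975} \approx 825.0$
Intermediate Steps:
$K = - \frac{1}{203975}$ ($K = - \frac{1}{5 \left(-73 + 40868\right)} = - \frac{1}{5 \cdot 40795} = \left(- \frac{1}{5}\right) \frac{1}{40795} = - \frac{1}{203975} \approx -4.9026 \cdot 10^{-6}$)
$K - 3 \cdot 11 \left(-25\right) = - \frac{1}{203975} - 3 \cdot 11 \left(-25\right) = - \frac{1}{203975} - 33 \left(-25\right) = - \frac{1}{203975} - -825 = - \frac{1}{203975} + 825 = \frac{168279374}{203975}$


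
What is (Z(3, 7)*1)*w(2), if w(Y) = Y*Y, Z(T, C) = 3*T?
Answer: 36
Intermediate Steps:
w(Y) = Y²
(Z(3, 7)*1)*w(2) = ((3*3)*1)*2² = (9*1)*4 = 9*4 = 36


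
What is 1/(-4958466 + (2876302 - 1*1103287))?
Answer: -1/3185451 ≈ -3.1393e-7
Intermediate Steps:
1/(-4958466 + (2876302 - 1*1103287)) = 1/(-4958466 + (2876302 - 1103287)) = 1/(-4958466 + 1773015) = 1/(-3185451) = -1/3185451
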